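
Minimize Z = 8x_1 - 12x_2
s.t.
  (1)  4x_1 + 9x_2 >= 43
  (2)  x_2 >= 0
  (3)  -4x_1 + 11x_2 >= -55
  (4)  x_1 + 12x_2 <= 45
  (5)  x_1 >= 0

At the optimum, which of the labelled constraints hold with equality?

(1) and (4)

Extreme points and Z = 8x_1 - 12x_2:
  (43/4, 0) → Z = 86
  (37/13, 137/39) → Z = -252/13
  (55/4, 0) → Z = 110
  (1155/59, 125/59) → Z = 7740/59

The minimum is at (37/13, 137/39). Substituting into each constraint, equality holds for (1) and (4); the remaining constraints have slack.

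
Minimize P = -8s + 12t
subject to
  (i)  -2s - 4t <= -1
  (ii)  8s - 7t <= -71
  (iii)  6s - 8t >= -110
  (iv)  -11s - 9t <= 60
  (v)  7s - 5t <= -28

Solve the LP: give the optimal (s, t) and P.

Corner points and P = -8s + 12t:
  (-277/46, 75/23) → P = 2008/23
  (-249/26, 131/26) → P = 1782/13
  (101/11, 227/11) → P = 1916/11
  (-735/71, 425/71) → P = 10980/71

s = -277/46, t = 75/23, minimum P = 2008/23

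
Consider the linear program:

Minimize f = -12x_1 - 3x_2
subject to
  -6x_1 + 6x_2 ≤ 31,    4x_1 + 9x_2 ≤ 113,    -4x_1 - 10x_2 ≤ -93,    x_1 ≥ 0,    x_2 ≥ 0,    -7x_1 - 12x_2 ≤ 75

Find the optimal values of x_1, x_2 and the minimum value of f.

Corner points and f = -12x_1 - 3x_2:
  (133/26, 401/39) → f = -1199/13
  (62/21, 341/42) → f = -837/14
  (113/4, 0) → f = -339
  (93/4, 0) → f = -279

x_1 = 113/4, x_2 = 0, minimum f = -339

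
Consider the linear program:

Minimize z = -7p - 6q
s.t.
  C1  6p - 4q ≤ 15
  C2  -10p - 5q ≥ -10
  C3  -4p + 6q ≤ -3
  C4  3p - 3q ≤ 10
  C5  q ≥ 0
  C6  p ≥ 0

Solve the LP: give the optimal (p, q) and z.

p = 15/16, q = 1/8, minimum z = -117/16

The optimum lies where -10p - 5q = -10 and -4p + 6q = -3.
Solving simultaneously gives p = 15/16, q = 1/8.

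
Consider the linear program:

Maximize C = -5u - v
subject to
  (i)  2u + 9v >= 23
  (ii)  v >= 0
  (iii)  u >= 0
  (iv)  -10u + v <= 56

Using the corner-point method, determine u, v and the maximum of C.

Vertices and C = -5u - v:
  (23/2, 0) → C = -115/2
  (0, 23/9) → C = -23/9
  (0, 56) → C = -56
The feasible region is unbounded (it extends along (1, 10), (1, 0)), but C strictly decreases along every unbounded feasible direction, so there is no improving ray and the maximum is attained at a vertex.

u = 0, v = 23/9, maximum C = -23/9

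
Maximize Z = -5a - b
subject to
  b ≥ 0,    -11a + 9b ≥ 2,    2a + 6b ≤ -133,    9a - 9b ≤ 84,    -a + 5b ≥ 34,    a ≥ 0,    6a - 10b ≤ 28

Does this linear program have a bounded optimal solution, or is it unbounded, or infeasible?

The boundaries b = 0 and 2a + 6b = -133 meet at (-133/2, 0), but that point violates a ≥ 0. Every candidate vertex is excluded by some other constraint, so the feasible region is empty.

infeasible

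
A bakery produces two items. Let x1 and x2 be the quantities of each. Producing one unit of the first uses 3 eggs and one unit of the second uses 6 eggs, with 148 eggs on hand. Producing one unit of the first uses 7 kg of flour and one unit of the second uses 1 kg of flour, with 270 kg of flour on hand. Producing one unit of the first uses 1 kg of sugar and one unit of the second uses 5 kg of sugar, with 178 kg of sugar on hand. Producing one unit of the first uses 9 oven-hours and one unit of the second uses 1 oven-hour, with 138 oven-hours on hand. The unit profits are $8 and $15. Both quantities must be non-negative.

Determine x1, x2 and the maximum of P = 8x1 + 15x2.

x1 = 40/3, x2 = 18, maximum P = 1130/3

Feasible corners and P = 8x1 + 15x2:
  (0, 0) → P = 0
  (0, 74/3) → P = 370
  (46/3, 0) → P = 368/3
  (40/3, 18) → P = 1130/3

At the optimal vertex, 3x1 + 6x2 = 148 and 9x1 + x2 = 138.
Solving simultaneously gives x1 = 40/3, x2 = 18.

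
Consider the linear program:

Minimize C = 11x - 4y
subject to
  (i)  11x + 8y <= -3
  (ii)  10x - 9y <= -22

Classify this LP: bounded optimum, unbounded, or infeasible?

From the feasible point (-203/179, 212/179), moving in the direction (-9, -10) keeps every constraint satisfied while C decreases without bound.

unbounded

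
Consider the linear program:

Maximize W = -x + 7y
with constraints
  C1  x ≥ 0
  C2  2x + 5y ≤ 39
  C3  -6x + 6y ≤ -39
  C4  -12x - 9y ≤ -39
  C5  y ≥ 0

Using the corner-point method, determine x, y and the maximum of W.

x = 143/14, y = 26/7, maximum W = 221/14

Vertices and W = -x + 7y:
  (143/14, 26/7) → W = 221/14
  (39/2, 0) → W = -39/2
  (13/2, 0) → W = -13/2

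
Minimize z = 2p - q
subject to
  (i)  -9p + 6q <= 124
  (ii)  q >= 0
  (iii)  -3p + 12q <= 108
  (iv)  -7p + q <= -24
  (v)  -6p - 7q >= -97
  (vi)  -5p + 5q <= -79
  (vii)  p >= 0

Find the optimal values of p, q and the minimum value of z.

p = 79/5, q = 0, minimum z = 158/5

The binding constraints are q = 0 and -5p + 5q = -79.
Solving simultaneously gives p = 79/5, q = 0.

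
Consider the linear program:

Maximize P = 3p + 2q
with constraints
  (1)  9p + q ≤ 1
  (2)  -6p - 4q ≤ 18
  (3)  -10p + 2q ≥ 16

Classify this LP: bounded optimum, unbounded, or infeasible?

unbounded

From the feasible point (-1/2, 11/2), moving in the direction (-1, 9) keeps every constraint satisfied while P increases without bound.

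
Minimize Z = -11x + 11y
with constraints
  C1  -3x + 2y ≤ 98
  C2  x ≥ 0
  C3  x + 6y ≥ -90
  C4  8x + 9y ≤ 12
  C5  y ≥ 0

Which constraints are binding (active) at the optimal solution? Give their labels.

C4 and C5

Extreme points and Z = -11x + 11y:
  (0, 4/3) → Z = 44/3
  (0, 0) → Z = 0
  (3/2, 0) → Z = -33/2

The minimum is at (3/2, 0). Substituting into each constraint, equality holds for C4 and C5; the remaining constraints have slack.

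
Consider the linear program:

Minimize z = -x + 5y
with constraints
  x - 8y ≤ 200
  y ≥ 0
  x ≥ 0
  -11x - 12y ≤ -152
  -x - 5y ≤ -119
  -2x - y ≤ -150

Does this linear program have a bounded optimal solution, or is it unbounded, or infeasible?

From the feasible point (200, 0), moving in the direction (8, 1) keeps every constraint satisfied while z decreases without bound.

unbounded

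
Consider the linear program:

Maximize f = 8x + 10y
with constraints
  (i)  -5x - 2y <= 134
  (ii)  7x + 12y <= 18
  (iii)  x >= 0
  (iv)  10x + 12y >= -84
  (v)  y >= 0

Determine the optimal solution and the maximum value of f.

x = 18/7, y = 0, maximum f = 144/7

Feasible corners and f = 8x + 10y:
  (0, 3/2) → f = 15
  (18/7, 0) → f = 144/7
  (0, 0) → f = 0

At the optimal vertex, 7x + 12y = 18 and y = 0.
Solving simultaneously gives x = 18/7, y = 0.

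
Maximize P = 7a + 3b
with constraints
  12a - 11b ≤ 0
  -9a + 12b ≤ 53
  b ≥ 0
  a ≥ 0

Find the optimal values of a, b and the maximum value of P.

a = 583/45, b = 212/15, maximum P = 5989/45

Feasible corners and P = 7a + 3b:
  (583/45, 212/15) → P = 5989/45
  (0, 0) → P = 0
  (0, 53/12) → P = 53/4

The optimum lies where 12a - 11b = 0 and -9a + 12b = 53.
Solving simultaneously gives a = 583/45, b = 212/15.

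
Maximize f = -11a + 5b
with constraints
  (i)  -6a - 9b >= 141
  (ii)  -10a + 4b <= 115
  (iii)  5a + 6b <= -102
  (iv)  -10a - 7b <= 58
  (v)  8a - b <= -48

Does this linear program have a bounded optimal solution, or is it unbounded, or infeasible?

The boundaries -6a - 9b = 141 and -10a + 4b = 115 meet at (-533/38, -120/19), but that point violates -10a - 7b ≤ 58. Every candidate vertex is excluded by some other constraint, so the feasible region is empty.

infeasible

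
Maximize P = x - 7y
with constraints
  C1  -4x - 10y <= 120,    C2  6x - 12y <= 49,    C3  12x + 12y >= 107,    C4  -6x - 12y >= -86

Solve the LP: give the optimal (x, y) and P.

Vertices and P = x - 7y:
  (26/3, 1/4) → P = 83/12
  (45/4, 37/24) → P = 11/24
  (7/2, 65/12) → P = -413/12

x = 26/3, y = 1/4, maximum P = 83/12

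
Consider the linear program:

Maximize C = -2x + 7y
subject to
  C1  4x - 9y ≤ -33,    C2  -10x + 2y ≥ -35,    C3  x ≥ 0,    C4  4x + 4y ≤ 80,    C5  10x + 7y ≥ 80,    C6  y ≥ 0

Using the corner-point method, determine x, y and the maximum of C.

x = 0, y = 20, maximum C = 140

Vertices and C = -2x + 7y:
  (381/82, 235/41) → C = 1264/41
  (489/118, 325/59) → C = 1786/59
  (25/4, 55/4) → C = 335/4
  (0, 20) → C = 140
  (0, 80/7) → C = 80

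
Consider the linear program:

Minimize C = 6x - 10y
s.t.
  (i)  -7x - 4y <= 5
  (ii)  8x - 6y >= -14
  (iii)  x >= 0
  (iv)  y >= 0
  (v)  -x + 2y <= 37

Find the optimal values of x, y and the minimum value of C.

x = 97/5, y = 141/5, minimum C = -828/5

The feasible region is unbounded (it extends along (2, 1), (1, 0)), but C strictly increases along every unbounded feasible direction, so there is no improving ray and the minimum is attained at a vertex.

At the optimal vertex, 8x - 6y = -14 and -x + 2y = 37.
Solving simultaneously gives x = 97/5, y = 141/5.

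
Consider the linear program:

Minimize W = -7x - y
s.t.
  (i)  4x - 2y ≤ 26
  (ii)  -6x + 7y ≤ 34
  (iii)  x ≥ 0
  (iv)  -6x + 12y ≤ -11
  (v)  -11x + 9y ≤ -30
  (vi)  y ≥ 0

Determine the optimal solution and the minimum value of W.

Vertices and W = -7x - y:
  (145/18, 28/9) → W = -119/2
  (13/2, 0) → W = -91/2
  (87/26, 59/78) → W = -943/39
  (30/11, 0) → W = -210/11

The optimum lies where 4x - 2y = 26 and -6x + 12y = -11.
Solving simultaneously gives x = 145/18, y = 28/9.

x = 145/18, y = 28/9, minimum W = -119/2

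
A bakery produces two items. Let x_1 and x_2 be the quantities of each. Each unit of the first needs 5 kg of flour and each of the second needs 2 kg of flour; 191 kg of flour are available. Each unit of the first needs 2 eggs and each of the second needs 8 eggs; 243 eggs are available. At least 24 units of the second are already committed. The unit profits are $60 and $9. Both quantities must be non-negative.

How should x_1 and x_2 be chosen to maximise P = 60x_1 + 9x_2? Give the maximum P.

Feasible corners and P = 60x_1 + 9x_2:
  (0, 243/8) → P = 2187/8
  (0, 24) → P = 216
  (51/2, 24) → P = 1746

The optimum lies where 2x_1 + 8x_2 = 243 and x_2 = 24.
Solving simultaneously gives x_1 = 51/2, x_2 = 24.

x_1 = 51/2, x_2 = 24, maximum P = 1746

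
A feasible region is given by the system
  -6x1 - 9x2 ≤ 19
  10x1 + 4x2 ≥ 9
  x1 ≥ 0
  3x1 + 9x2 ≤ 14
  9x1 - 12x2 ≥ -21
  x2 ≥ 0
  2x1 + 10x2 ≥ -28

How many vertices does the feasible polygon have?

Pairwise boundary intersections that survive every other constraint:
  (25/78, 113/78)
  (9/10, 0)
  (14/3, 0)

3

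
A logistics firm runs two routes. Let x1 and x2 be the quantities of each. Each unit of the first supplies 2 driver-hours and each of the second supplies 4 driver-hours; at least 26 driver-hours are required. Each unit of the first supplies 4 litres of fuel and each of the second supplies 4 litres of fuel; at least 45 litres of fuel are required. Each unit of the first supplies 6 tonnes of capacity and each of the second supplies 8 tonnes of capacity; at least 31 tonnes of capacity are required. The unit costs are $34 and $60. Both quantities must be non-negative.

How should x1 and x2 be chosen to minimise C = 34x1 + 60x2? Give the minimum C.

x1 = 19/2, x2 = 7/4, minimum C = 428

Extreme points and C = 34x1 + 60x2:
  (0, 45/4) → C = 675
  (13, 0) → C = 442
  (19/2, 7/4) → C = 428
The feasible region is unbounded (it extends along (0, 1), (1, 0)), but C strictly increases along every unbounded feasible direction, so there is no improving ray and the minimum is attained at a vertex.

The optimum lies where 2x1 + 4x2 = 26 and 4x1 + 4x2 = 45.
Solving simultaneously gives x1 = 19/2, x2 = 7/4.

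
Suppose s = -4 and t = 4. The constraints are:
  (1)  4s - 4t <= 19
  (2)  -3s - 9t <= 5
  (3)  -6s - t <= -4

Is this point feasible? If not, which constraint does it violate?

Constraint (3): -6s - t = 20, which is not ≤ -4. All other constraints are satisfied.

not feasible — violates (3)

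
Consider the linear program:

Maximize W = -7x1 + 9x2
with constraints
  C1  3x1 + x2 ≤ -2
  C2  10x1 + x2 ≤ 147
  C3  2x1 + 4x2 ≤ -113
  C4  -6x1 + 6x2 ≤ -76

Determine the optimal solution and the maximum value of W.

x1 = -187/18, x2 = -415/18, maximum W = -1213/9

Corner points and W = -7x1 + 9x2:
  (149/7, -461/7) → W = -5192/7
  (21/2, -67/2) → W = -375
  (-187/18, -415/18) → W = -1213/9
The feasible region is unbounded (it extends along (-1, -1), (1, -10)), but W strictly decreases along every unbounded feasible direction, so there is no improving ray and the maximum is attained at a vertex.

At the optimal vertex, 2x1 + 4x2 = -113 and -6x1 + 6x2 = -76.
Solving simultaneously gives x1 = -187/18, x2 = -415/18.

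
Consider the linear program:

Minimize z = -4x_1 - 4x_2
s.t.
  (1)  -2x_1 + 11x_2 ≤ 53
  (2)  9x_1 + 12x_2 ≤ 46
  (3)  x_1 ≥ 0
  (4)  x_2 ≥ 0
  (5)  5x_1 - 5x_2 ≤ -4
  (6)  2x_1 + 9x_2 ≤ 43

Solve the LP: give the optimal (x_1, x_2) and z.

x_1 = 26/15, x_2 = 38/15, minimum z = -256/15

Feasible corners and z = -4x_1 - 4x_2:
  (0, 23/6) → z = -46/3
  (26/15, 38/15) → z = -256/15
  (0, 4/5) → z = -16/5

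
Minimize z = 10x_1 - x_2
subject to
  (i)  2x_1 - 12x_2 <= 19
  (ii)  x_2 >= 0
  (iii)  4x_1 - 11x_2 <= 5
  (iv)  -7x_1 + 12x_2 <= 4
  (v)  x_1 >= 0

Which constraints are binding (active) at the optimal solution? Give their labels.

(iv) and (v)

Vertices and z = 10x_1 - x_2:
  (5/4, 0) → z = 25/2
  (0, 0) → z = 0
  (0, 1/3) → z = -1/3
The feasible region is unbounded (it extends along (12, 7), (11, 4)), but z strictly increases along every unbounded feasible direction, so there is no improving ray and the minimum is attained at a vertex.

The minimum is at (0, 1/3). Substituting into each constraint, equality holds for (iv) and (v); the remaining constraints have slack.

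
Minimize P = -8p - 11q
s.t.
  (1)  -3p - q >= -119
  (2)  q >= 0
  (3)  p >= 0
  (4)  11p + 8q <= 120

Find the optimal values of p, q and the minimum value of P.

p = 0, q = 15, minimum P = -165

Corner points and P = -8p - 11q:
  (0, 0) → P = 0
  (120/11, 0) → P = -960/11
  (0, 15) → P = -165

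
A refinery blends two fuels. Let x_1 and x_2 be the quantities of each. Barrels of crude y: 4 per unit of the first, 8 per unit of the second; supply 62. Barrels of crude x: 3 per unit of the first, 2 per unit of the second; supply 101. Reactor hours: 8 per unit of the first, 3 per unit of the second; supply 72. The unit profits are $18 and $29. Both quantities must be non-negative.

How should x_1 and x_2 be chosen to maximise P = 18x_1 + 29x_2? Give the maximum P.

At the optimal vertex, 4x_1 + 8x_2 = 62 and 8x_1 + 3x_2 = 72.
Solving simultaneously gives x_1 = 15/2, x_2 = 4.

x_1 = 15/2, x_2 = 4, maximum P = 251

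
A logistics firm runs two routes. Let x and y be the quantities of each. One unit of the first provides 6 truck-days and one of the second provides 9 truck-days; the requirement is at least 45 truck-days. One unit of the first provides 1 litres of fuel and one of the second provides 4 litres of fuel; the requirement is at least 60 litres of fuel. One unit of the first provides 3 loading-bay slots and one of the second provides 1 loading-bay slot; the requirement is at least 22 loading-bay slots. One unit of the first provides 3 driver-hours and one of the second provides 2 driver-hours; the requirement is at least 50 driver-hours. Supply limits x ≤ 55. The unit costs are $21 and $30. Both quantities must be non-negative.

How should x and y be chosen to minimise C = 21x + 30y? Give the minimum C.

Corner points and C = 21x + 30y:
  (0, 25) → C = 750
  (8, 13) → C = 558
  (55, 5/4) → C = 2385/2
The feasible region is unbounded (it extends along (0, 1)), but C strictly increases along every unbounded feasible direction, so there is no improving ray and the minimum is attained at a vertex.

The binding constraints are x + 4y = 60 and 3x + 2y = 50.
Solving simultaneously gives x = 8, y = 13.

x = 8, y = 13, minimum C = 558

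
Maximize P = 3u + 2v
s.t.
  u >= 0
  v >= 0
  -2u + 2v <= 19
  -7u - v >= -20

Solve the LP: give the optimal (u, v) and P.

u = 21/16, v = 173/16, maximum P = 409/16

Extreme points and P = 3u + 2v:
  (0, 0) → P = 0
  (0, 19/2) → P = 19
  (20/7, 0) → P = 60/7
  (21/16, 173/16) → P = 409/16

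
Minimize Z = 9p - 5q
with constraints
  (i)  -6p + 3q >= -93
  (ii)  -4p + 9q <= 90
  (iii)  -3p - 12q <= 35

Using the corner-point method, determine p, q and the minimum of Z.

p = -93/5, q = 26/15, minimum Z = -2641/15

Corner points and Z = 9p - 5q:
  (369/14, 152/7) → Z = 1801/14
  (337/27, -163/27) → Z = 3848/27
  (-93/5, 26/15) → Z = -2641/15

The binding constraints are -4p + 9q = 90 and -3p - 12q = 35.
Solving simultaneously gives p = -93/5, q = 26/15.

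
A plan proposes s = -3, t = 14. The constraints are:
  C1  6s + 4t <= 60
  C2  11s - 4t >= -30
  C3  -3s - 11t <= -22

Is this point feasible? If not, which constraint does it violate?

Constraint C2: 11s - 4t = -89, which is not ≥ -30. All other constraints are satisfied.

not feasible — violates C2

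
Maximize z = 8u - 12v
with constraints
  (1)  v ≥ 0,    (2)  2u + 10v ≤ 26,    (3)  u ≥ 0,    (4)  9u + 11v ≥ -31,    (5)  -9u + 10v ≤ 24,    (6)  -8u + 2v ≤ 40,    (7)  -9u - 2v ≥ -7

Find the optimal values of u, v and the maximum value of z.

u = 7/9, v = 0, maximum z = 56/9

The optimum lies where v = 0 and -9u - 2v = -7.
Solving simultaneously gives u = 7/9, v = 0.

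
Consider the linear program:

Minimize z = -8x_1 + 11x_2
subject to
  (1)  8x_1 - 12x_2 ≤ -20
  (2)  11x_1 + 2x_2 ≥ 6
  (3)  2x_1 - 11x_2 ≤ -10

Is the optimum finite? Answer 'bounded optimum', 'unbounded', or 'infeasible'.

From the feasible point (8/37, 67/37), moving in the direction (12, 8) keeps every constraint satisfied while z decreases without bound.

unbounded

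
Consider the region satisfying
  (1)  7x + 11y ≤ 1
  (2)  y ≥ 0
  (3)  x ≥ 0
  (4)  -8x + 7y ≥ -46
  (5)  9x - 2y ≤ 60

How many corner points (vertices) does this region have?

The feasible vertices (each the meet of two boundaries and inside every other half-plane) are:
  (1/7, 0)
  (0, 1/11)
  (0, 0)

3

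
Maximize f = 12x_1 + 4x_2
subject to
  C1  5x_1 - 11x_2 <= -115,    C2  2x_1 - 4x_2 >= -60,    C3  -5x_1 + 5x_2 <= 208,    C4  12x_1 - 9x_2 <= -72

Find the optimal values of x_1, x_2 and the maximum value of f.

Vertices and f = 12x_1 + 4x_2:
  (-571/10, -31/2) → f = -3736/5
  (81/29, 340/29) → f = 2332/29
  (-266/5, -58/5) → f = -3424/5
  (42/5, 96/5) → f = 888/5

At the optimal vertex, 2x_1 - 4x_2 = -60 and 12x_1 - 9x_2 = -72.
Solving simultaneously gives x_1 = 42/5, x_2 = 96/5.

x_1 = 42/5, x_2 = 96/5, maximum f = 888/5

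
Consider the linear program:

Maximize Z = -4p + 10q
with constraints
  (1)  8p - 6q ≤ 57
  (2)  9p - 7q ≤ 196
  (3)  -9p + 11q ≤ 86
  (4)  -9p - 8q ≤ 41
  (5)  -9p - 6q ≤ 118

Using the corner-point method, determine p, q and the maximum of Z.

p = 1143/34, q = 1201/34, maximum Z = 3719/17

Feasible corners and Z = -4p + 10q:
  (1143/34, 1201/34) → Z = 3719/17
  (105/59, -841/118) → Z = -4625/59
  (-1139/171, 45/19) → Z = 8606/171

At the optimal vertex, 8p - 6q = 57 and -9p + 11q = 86.
Solving simultaneously gives p = 1143/34, q = 1201/34.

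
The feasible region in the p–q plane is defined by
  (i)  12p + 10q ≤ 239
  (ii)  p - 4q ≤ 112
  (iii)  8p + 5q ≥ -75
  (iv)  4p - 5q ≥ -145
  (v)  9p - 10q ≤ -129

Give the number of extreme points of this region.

4

The feasible vertices (each the meet of two boundaries and inside every other half-plane) are:
  (-51/20, 674/25)
  (110/21, 1233/70)
  (-55/3, 43/3)
  (-279/25, 357/125)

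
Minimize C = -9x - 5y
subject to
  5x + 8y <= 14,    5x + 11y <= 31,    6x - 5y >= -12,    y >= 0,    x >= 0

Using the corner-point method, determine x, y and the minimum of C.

x = 14/5, y = 0, minimum C = -126/5

Vertices and C = -9x - 5y:
  (14/5, 0) → C = -126/5
  (0, 7/4) → C = -35/4
  (0, 0) → C = 0

The binding constraints are 5x + 8y = 14 and y = 0.
Solving simultaneously gives x = 14/5, y = 0.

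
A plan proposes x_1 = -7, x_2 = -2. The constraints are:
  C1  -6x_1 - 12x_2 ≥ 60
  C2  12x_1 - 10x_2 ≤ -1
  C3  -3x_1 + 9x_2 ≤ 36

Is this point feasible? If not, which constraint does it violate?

C1: 66 ≥ 60 ✓
C2: -64 ≤ -1 ✓
C3: 3 ≤ 36 ✓

feasible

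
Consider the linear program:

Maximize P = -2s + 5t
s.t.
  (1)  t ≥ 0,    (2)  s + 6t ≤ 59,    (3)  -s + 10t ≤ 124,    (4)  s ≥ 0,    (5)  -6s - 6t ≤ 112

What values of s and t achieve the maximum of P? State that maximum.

Vertices and P = -2s + 5t:
  (59, 0) → P = -118
  (0, 0) → P = 0
  (0, 59/6) → P = 295/6

The optimum lies where s + 6t = 59 and s = 0.
Solving simultaneously gives s = 0, t = 59/6.

s = 0, t = 59/6, maximum P = 295/6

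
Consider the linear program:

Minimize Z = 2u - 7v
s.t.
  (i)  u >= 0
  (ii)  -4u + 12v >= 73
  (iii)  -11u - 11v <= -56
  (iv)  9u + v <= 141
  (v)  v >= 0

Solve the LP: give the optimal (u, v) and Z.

u = 0, v = 141, minimum Z = -987

Extreme points and Z = 2u - 7v:
  (0, 73/12) → Z = -511/12
  (0, 141) → Z = -987
  (1619/112, 1221/112) → Z = -5309/112

The binding constraints are u = 0 and 9u + v = 141.
Solving simultaneously gives u = 0, v = 141.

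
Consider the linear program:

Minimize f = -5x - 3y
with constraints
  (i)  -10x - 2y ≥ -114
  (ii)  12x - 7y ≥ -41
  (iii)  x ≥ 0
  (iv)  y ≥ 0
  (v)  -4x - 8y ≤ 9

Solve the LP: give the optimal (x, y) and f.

x = 358/47, y = 889/47, minimum f = -4457/47

Feasible corners and f = -5x - 3y:
  (358/47, 889/47) → f = -4457/47
  (57/5, 0) → f = -57
  (0, 41/7) → f = -123/7
  (0, 0) → f = 0

The binding constraints are -10x - 2y = -114 and 12x - 7y = -41.
Solving simultaneously gives x = 358/47, y = 889/47.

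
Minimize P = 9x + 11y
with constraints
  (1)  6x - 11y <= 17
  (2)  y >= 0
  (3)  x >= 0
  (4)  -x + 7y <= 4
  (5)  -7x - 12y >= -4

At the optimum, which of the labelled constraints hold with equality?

Corner points and P = 9x + 11y:
  (0, 0) → P = 0
  (4/7, 0) → P = 36/7
  (0, 1/3) → P = 11/3

The minimum is at (0, 0). Substituting into each constraint, equality holds for (2) and (3); the remaining constraints have slack.

(2) and (3)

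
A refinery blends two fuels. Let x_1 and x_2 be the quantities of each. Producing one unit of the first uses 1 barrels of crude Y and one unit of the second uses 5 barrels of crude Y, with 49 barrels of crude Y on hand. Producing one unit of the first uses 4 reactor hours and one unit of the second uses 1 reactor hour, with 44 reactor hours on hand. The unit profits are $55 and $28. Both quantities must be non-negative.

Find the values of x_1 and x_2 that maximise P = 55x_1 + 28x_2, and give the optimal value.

x_1 = 9, x_2 = 8, maximum P = 719

Vertices and P = 55x_1 + 28x_2:
  (0, 0) → P = 0
  (0, 49/5) → P = 1372/5
  (11, 0) → P = 605
  (9, 8) → P = 719

The optimum lies where x_1 + 5x_2 = 49 and 4x_1 + x_2 = 44.
Solving simultaneously gives x_1 = 9, x_2 = 8.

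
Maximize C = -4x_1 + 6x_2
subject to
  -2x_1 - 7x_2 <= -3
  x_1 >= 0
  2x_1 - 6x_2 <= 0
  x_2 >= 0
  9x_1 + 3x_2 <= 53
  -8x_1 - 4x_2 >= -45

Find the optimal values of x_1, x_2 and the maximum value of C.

x_1 = 0, x_2 = 45/4, maximum C = 135/2

Vertices and C = -4x_1 + 6x_2:
  (0, 3/7) → C = 18/7
  (9/13, 3/13) → C = -18/13
  (0, 45/4) → C = 135/2
  (135/28, 45/28) → C = -135/14

The binding constraints are x_1 = 0 and -8x_1 - 4x_2 = -45.
Solving simultaneously gives x_1 = 0, x_2 = 45/4.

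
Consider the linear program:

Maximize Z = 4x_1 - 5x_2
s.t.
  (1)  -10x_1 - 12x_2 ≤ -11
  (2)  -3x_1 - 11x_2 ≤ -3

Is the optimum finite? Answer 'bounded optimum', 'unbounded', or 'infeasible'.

From the feasible point (85/74, -3/74), moving in the direction (11, -3) keeps every constraint satisfied while Z increases without bound.

unbounded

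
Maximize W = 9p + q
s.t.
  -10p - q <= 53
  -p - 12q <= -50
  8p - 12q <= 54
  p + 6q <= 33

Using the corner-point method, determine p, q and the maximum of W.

p = 12, q = 7/2, maximum W = 223/2

Vertices and W = 9p + q:
  (-98/17, 79/17) → W = -803/17
  (-351/59, 383/59) → W = -2776/59
  (104/9, 173/54) → W = 5789/54
  (12, 7/2) → W = 223/2

The optimum lies where 8p - 12q = 54 and p + 6q = 33.
Solving simultaneously gives p = 12, q = 7/2.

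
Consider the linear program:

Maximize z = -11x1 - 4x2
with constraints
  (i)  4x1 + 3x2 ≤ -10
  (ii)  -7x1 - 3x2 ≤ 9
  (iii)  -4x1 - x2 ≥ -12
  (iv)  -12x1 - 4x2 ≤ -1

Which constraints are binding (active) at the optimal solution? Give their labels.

Extreme points and z = -11x1 - 4x2:
  (23/4, -11) → z = -77/4
  (43/20, -31/5) → z = 23/20
  (9, -24) → z = -3
  (39/8, -115/8) → z = 31/8

The maximum is at (39/8, -115/8). Substituting into each constraint, equality holds for (ii) and (iv); the remaining constraints have slack.

(ii) and (iv)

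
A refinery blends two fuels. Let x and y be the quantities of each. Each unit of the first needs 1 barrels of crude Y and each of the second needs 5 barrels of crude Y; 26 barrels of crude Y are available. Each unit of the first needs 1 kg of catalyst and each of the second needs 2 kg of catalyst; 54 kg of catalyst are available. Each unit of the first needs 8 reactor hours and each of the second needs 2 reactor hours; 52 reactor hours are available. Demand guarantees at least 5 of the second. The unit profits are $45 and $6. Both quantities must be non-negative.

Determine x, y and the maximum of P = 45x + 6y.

x = 1, y = 5, maximum P = 75

At the optimal vertex, x + 5y = 26 and y = 5.
Solving simultaneously gives x = 1, y = 5.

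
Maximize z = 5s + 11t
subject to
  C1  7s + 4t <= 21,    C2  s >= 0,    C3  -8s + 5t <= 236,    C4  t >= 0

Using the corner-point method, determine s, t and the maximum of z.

Corner points and z = 5s + 11t:
  (0, 21/4) → z = 231/4
  (3, 0) → z = 15
  (0, 0) → z = 0

The optimum lies where 7s + 4t = 21 and s = 0.
Solving simultaneously gives s = 0, t = 21/4.

s = 0, t = 21/4, maximum z = 231/4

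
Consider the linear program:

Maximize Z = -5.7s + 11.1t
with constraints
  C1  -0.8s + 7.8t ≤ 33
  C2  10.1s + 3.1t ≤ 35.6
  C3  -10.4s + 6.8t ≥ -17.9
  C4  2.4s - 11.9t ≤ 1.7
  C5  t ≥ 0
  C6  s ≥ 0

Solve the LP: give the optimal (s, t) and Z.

s = 0, t = 55/13, maximum Z = 1221/26

Corner points and Z = -5.7s + 11.1t:
  (8769/4063, 18089/4063) → Z = 754023/20315
  (0, 55/13) → Z = 1221/26
  (9919/3364, 6315/3364) → Z = 67791/16820
  (15/8, 4/17) → Z = -10983/1360
  (17/24, 0) → Z = -323/80
  (0, 0) → Z = 0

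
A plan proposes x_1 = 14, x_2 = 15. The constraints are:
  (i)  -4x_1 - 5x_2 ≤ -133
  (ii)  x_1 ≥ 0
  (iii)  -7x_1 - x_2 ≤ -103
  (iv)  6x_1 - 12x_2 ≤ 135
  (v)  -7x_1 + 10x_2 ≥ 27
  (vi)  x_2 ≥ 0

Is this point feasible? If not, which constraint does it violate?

Constraint (i): -4x_1 - 5x_2 = -131, which is not ≤ -133. All other constraints are satisfied.

not feasible — violates (i)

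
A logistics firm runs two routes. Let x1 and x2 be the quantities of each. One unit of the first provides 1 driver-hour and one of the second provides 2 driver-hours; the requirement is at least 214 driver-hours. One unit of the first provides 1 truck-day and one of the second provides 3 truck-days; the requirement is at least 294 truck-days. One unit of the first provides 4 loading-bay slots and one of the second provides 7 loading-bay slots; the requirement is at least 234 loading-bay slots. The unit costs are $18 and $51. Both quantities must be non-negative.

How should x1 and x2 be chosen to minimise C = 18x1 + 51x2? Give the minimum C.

x1 = 54, x2 = 80, minimum C = 5052

Vertices and C = 18x1 + 51x2:
  (0, 107) → C = 5457
  (294, 0) → C = 5292
  (54, 80) → C = 5052
The feasible region is unbounded (it extends along (0, 1), (1, 0)), but C strictly increases along every unbounded feasible direction, so there is no improving ray and the minimum is attained at a vertex.

At the optimal vertex, x1 + 2x2 = 214 and x1 + 3x2 = 294.
Solving simultaneously gives x1 = 54, x2 = 80.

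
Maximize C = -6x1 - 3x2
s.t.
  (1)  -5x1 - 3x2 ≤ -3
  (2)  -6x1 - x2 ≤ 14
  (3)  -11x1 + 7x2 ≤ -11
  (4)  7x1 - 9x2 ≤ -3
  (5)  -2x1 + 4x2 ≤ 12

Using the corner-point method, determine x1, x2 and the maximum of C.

Corner points and C = -6x1 - 3x2:
  (12/5, 11/5) → C = -21
  (64/15, 77/15) → C = -41
  (48/5, 39/5) → C = -81

x1 = 12/5, x2 = 11/5, maximum C = -21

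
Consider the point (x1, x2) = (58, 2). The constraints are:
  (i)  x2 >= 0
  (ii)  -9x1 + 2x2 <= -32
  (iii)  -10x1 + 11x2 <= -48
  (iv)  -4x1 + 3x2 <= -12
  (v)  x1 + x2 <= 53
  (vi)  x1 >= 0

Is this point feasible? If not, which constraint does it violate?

not feasible — violates (v)

Constraint (v): x1 + x2 = 60, which is not ≤ 53. All other constraints are satisfied.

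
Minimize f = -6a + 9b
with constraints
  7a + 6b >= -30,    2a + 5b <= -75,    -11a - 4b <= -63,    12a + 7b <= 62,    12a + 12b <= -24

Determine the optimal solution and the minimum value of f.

a = 582/23, b = -794/23, minimum f = -10638/23

The binding constraints are 7a + 6b = -30 and 12a + 7b = 62.
Solving simultaneously gives a = 582/23, b = -794/23.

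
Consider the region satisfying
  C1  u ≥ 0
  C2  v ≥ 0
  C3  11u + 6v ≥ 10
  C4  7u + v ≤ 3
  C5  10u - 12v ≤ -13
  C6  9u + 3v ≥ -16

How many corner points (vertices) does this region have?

Of the 15 pairwise boundary intersections, those satisfying every inequality are:
  (0, 5/3)
  (0, 3)
  (7/32, 81/64)
  (23/94, 121/94)

4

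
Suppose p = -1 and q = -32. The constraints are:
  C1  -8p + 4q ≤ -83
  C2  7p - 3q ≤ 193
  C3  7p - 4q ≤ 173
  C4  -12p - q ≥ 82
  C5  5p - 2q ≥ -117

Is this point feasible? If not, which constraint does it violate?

not feasible — violates C4

Constraint C4: -12p - q = 44, which is not ≥ 82. All other constraints are satisfied.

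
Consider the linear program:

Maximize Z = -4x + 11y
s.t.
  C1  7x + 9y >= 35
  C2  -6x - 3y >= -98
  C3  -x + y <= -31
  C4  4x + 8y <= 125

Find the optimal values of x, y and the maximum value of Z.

Vertices and Z = -4x + 11y:
  (259/11, -476/33) → Z = -8344/33
  (157/8, -91/8) → Z = -1629/8
  (191/9, -88/9) → Z = -1732/9

x = 191/9, y = -88/9, maximum Z = -1732/9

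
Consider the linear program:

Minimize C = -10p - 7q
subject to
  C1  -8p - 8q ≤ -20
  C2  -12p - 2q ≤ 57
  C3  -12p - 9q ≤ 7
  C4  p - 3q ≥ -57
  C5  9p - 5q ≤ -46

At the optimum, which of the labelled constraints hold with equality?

Corner points and C = -10p - 7q:
  (-31/5, 87/10) → C = 11/10
  (-67/28, 137/28) → C = -289/28
  (-15/2, 33/2) → C = -81/2
  (147/22, 467/22) → C = -4739/22

The minimum is at (147/22, 467/22). Substituting into each constraint, equality holds for C4 and C5; the remaining constraints have slack.

C4 and C5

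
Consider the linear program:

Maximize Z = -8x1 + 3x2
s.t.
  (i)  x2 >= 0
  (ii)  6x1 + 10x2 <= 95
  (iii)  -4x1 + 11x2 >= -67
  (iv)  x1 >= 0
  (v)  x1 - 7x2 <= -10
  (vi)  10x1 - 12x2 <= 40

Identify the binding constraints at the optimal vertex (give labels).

Corner points and Z = -8x1 + 3x2:
  (0, 19/2) → Z = 57/2
  (385/43, 355/86) → Z = -5095/86
  (0, 10/7) → Z = 30/7
  (200/29, 70/29) → Z = -1390/29

The maximum is at (0, 19/2). Substituting into each constraint, equality holds for (ii) and (iv); the remaining constraints have slack.

(ii) and (iv)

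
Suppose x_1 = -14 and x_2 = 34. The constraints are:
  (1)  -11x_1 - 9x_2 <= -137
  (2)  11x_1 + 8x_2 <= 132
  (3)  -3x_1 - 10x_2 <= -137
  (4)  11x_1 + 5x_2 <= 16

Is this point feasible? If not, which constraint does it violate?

feasible

(1): -152 ≤ -137 ✓
(2): 118 ≤ 132 ✓
(3): -298 ≤ -137 ✓
(4): 16 ≤ 16 ✓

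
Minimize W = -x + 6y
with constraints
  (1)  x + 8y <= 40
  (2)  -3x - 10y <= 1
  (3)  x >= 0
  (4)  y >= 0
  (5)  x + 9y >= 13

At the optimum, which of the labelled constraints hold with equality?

(1) and (4)

Feasible corners and W = -x + 6y:
  (0, 5) → W = 30
  (40, 0) → W = -40
  (0, 13/9) → W = 26/3
  (13, 0) → W = -13

The minimum is at (40, 0). Substituting into each constraint, equality holds for (1) and (4); the remaining constraints have slack.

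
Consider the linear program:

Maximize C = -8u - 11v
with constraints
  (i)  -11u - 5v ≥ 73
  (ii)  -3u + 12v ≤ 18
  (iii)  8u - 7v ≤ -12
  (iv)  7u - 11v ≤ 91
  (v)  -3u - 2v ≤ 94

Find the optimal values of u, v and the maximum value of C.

Vertices and C = -8u - 11v:
  (-46/7, -1/7) → C = 379/7
  (-571/117, -452/117) → C = 1060/13
  (-194/7, -38/7) → C = 1970/7
  (-682/37, -716/37) → C = 13332/37

The binding constraints are 8u - 7v = -12 and -3u - 2v = 94.
Solving simultaneously gives u = -682/37, v = -716/37.

u = -682/37, v = -716/37, maximum C = 13332/37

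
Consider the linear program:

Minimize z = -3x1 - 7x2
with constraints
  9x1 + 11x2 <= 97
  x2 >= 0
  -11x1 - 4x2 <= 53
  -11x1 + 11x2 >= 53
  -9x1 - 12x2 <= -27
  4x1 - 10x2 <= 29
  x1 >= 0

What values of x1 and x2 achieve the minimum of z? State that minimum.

Corner points and z = -3x1 - 7x2:
  (11/5, 386/55) → z = -613/11
  (0, 97/11) → z = -679/11
  (0, 53/11) → z = -371/11

At the optimal vertex, 9x1 + 11x2 = 97 and x1 = 0.
Solving simultaneously gives x1 = 0, x2 = 97/11.

x1 = 0, x2 = 97/11, minimum z = -679/11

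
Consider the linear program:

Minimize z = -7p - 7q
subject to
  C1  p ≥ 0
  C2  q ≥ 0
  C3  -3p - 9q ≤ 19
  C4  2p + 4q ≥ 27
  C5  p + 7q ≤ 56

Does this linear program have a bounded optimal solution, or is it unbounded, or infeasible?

Corner points and z = -7p - 7q:
  (0, 27/4) → z = -189/4
  (0, 8) → z = -56
  (27/2, 0) → z = -189/2
  (56, 0) → z = -392
The feasible region has finitely many vertices and no improving ray; the minimum is -392 at (56, 0).

bounded optimum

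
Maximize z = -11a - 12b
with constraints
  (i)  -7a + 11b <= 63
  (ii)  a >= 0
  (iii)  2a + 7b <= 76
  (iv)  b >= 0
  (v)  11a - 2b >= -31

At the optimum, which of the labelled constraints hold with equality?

(ii) and (iv)

Vertices and z = -11a - 12b:
  (0, 63/11) → z = -756/11
  (395/71, 658/71) → z = -12241/71
  (0, 0) → z = 0
  (38, 0) → z = -418

The maximum is at (0, 0). Substituting into each constraint, equality holds for (ii) and (iv); the remaining constraints have slack.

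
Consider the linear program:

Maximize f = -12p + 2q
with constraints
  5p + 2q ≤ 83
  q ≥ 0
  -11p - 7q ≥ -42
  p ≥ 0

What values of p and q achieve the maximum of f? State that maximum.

p = 0, q = 6, maximum f = 12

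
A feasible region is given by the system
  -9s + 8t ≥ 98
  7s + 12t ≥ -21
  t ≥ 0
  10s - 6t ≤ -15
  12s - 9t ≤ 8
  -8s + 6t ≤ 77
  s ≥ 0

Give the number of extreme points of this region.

4

Intersecting each pair of boundary lines and keeping only the points that satisfy every inequality leaves:
  (18, 65/2)
  (0, 49/4)
  (31, 325/6)
  (0, 77/6)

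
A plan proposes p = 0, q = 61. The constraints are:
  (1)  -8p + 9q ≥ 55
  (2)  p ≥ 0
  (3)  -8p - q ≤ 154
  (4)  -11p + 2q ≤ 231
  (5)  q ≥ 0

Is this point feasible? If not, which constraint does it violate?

feasible

(1): 549 ≥ 55 ✓
(2): 0 ≥ 0 ✓
(3): -61 ≤ 154 ✓
(4): 122 ≤ 231 ✓
(5): 61 ≥ 0 ✓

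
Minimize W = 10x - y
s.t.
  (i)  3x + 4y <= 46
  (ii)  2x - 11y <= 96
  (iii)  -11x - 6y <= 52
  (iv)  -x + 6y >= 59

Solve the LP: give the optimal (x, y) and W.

x = -242/13, y = 331/13, minimum W = -2751/13

The optimum lies where 3x + 4y = 46 and -11x - 6y = 52.
Solving simultaneously gives x = -242/13, y = 331/13.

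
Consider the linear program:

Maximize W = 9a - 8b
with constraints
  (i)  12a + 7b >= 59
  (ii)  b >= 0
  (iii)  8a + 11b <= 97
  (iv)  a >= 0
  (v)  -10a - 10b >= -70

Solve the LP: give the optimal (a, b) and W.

Corner points and W = 9a - 8b:
  (59/12, 0) → W = 177/4
  (2, 5) → W = -22
  (7, 0) → W = 63

At the optimal vertex, b = 0 and -10a - 10b = -70.
Solving simultaneously gives a = 7, b = 0.

a = 7, b = 0, maximum W = 63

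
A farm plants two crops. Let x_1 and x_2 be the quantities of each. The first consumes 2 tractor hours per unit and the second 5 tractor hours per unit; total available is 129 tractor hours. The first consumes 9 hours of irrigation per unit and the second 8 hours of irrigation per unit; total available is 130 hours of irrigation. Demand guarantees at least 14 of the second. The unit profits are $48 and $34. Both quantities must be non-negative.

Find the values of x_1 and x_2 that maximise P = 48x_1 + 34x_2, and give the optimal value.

x_1 = 2, x_2 = 14, maximum P = 572

Extreme points and P = 48x_1 + 34x_2:
  (0, 65/4) → P = 1105/2
  (0, 14) → P = 476
  (2, 14) → P = 572

The binding constraints are 9x_1 + 8x_2 = 130 and x_2 = 14.
Solving simultaneously gives x_1 = 2, x_2 = 14.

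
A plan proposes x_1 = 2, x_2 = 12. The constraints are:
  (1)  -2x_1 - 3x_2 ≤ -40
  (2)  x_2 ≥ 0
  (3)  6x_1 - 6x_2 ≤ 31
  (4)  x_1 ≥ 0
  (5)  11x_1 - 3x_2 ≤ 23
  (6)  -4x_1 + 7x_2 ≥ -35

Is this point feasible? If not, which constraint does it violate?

feasible

(1): -40 ≤ -40 ✓
(2): 12 ≥ 0 ✓
(3): -60 ≤ 31 ✓
(4): 2 ≥ 0 ✓
(5): -14 ≤ 23 ✓
(6): 76 ≥ -35 ✓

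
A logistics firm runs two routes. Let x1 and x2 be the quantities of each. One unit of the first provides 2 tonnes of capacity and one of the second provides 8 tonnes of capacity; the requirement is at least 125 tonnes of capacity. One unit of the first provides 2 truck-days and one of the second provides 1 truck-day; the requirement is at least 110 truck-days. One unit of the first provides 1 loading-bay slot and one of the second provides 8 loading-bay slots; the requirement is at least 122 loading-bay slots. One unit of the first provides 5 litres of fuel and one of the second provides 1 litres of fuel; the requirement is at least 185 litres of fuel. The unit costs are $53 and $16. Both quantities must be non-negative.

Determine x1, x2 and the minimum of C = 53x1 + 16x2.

Feasible corners and C = 53x1 + 16x2:
  (0, 185) → C = 2960
  (122, 0) → C = 6466
  (758/15, 134/15) → C = 14106/5
  (25, 60) → C = 2285
The feasible region is unbounded (it extends along (0, 1), (1, 0)), but C strictly increases along every unbounded feasible direction, so there is no improving ray and the minimum is attained at a vertex.

x1 = 25, x2 = 60, minimum C = 2285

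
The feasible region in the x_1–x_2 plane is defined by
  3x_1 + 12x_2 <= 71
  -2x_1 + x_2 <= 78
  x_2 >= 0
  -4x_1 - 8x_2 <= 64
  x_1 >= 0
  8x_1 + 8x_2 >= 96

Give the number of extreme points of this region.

Pairwise boundary intersections that survive every other constraint:
  (71/3, 0)
  (73/9, 35/9)
  (12, 0)

3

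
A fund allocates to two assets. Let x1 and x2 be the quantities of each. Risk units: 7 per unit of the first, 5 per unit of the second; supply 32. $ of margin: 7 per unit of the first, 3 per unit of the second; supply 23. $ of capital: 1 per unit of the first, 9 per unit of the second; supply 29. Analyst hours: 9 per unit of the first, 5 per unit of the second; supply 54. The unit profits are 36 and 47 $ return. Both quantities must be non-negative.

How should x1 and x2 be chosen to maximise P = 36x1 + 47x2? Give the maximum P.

At the optimal vertex, 7x1 + 3x2 = 23 and x1 + 9x2 = 29.
Solving simultaneously gives x1 = 2, x2 = 3.

x1 = 2, x2 = 3, maximum P = 213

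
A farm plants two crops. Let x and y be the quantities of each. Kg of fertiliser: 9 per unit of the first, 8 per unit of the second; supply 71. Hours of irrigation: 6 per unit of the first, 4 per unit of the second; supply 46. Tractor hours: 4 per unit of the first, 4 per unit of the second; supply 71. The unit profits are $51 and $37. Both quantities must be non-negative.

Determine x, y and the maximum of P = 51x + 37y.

Corner points and P = 51x + 37y:
  (0, 0) → P = 0
  (0, 71/8) → P = 2627/8
  (23/3, 0) → P = 391
  (7, 1) → P = 394

x = 7, y = 1, maximum P = 394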